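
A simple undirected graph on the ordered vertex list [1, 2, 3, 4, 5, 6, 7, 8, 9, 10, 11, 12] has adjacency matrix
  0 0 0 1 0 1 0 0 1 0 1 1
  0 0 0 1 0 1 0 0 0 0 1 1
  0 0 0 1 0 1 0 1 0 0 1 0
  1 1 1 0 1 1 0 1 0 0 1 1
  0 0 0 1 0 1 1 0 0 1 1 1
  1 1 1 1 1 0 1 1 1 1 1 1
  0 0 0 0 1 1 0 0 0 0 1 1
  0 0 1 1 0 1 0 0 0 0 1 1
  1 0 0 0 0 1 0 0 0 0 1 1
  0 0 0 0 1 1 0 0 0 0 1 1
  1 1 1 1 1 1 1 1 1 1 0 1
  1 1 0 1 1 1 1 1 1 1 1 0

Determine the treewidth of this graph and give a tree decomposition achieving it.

Treewidth 4.
One such decomposition:
Bags: B1 = {4, 5, 6, 11, 12}  B2 = {4, 6, 8, 11, 12}  B3 = {2, 4, 6, 11, 12}  B4 = {1, 4, 6, 11, 12}  B5 = {5, 6, 10, 11, 12}  B6 = {1, 6, 9, 11, 12}  B7 = {5, 6, 7, 11, 12}  B8 = {3, 4, 6, 8, 11}
Tree: B1–B2, B2–B3, B1–B4, B1–B5, B4–B6, B1–B7, B2–B8

Every bag has size at most 5, so the width is 5 − 1 = 4 and tw(G) ≤ 4. Conversely, {3, 4, 6, 8, 11} is a clique of size 5, and the vertices of any clique must share a bag in every tree decomposition; so some bag has ≥ 5 vertices and tw(G) ≥ 4. Combining the bounds, tw(G) = 4.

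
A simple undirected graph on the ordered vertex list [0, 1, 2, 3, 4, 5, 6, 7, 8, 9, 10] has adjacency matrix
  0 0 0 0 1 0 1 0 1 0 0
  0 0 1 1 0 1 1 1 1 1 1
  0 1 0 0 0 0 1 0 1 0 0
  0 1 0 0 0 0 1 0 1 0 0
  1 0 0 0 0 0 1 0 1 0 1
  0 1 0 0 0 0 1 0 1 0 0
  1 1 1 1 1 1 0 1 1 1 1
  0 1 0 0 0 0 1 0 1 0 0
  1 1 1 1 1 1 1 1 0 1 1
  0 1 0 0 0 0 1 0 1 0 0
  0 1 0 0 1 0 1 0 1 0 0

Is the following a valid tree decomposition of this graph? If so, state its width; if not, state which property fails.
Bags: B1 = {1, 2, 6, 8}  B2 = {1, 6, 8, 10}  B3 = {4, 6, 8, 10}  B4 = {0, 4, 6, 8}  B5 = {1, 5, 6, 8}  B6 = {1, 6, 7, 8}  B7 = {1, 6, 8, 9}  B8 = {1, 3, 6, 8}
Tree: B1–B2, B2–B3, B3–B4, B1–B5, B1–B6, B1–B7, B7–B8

Checking the three conditions: (i) the bags cover all of {0, 1, 2, 3, 4, 5, 6, 7, 8, 9, 10}; (ii) for each edge, some bag contains both endpoints; (iii) the bags containing any fixed vertex form a subtree. All hold, so the decomposition is valid with width 4 − 1 = 3.

Yes; width 3.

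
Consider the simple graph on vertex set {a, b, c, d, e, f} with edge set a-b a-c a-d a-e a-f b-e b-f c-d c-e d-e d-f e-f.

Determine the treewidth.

A width-3 tree decomposition is:
Bags: B1 = {a, b, e, f}  B2 = {a, d, e, f}  B3 = {a, c, d, e}
Tree: B1–B2, B2–B3
The largest bag has 4 vertices, giving width 3; this decomposition certifies tw(G) ≤ 3. Conversely, {a, c, d, e} is a clique of size 4, and the vertices of any clique must share a bag in every tree decomposition; so some bag has ≥ 4 vertices and tw(G) ≥ 3. The upper and lower bounds meet at 3, so that is the treewidth.

3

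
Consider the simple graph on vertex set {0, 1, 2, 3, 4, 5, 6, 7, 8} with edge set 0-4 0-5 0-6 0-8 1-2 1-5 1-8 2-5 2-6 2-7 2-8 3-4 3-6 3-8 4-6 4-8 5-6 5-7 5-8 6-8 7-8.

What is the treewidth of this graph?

A width-3 tree decomposition is:
Bags: B1 = {0, 5, 6, 8}  B2 = {0, 4, 6, 8}  B3 = {2, 5, 6, 8}  B4 = {2, 5, 7, 8}  B5 = {1, 2, 5, 8}  B6 = {3, 4, 6, 8}
Tree: B1–B2, B1–B3, B3–B4, B4–B5, B2–B6
The largest bag has 4 vertices, giving width 3; this decomposition certifies tw(G) ≤ 3. On the other hand G contains the 4-clique {3, 4, 6, 8}. A clique must lie in a single bag of any decomposition, so no decomposition can have width below 3. Therefore the treewidth is 3.

3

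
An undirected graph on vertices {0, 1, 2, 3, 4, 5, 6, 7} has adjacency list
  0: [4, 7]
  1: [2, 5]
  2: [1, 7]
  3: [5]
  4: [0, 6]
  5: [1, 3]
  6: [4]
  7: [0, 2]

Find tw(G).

A width-1 tree decomposition is:
Bags: B1 = {3, 5}  B2 = {1, 5}  B3 = {1, 2}  B4 = {2, 7}  B5 = {0, 7}  B6 = {0, 4}  B7 = {4, 6}
Tree: B1–B2, B2–B3, B3–B4, B4–B5, B5–B6, B6–B7
The largest bag has 2 vertices, giving width 1; this decomposition certifies tw(G) ≤ 1. Since G has at least one edge (e.g. 3–5), it is not an edgeless graph, so tw(G) ≥ 1. Therefore the treewidth is 1.

1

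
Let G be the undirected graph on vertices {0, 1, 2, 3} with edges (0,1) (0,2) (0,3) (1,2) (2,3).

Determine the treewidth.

2

A width-2 tree decomposition is:
Bags: B1 = {0, 1, 2}  B2 = {0, 2, 3}
Tree: B1–B2
The largest bag has 3 vertices, giving width 2; this decomposition certifies tw(G) ≤ 2. For the lower bound, the 3 vertices {0, 1, 2} are pairwise adjacent, and any tree decomposition puts a clique entirely inside one bag — forcing width ≥ 2. Combining the bounds, tw(G) = 2.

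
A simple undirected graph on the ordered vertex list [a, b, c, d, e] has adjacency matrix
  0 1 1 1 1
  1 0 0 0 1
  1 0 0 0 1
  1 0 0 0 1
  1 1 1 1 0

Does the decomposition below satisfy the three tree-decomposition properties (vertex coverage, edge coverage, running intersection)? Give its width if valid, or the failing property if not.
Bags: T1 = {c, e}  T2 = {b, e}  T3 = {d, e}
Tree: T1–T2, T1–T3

A tree decomposition must satisfy three properties: every vertex lies in some bag; for every edge, both endpoints lie together in some bag; and for every vertex, the bags containing it form a connected subtree. Here vertex a appears in no bag, so the decomposition is invalid.

No — vertex a appears in no bag.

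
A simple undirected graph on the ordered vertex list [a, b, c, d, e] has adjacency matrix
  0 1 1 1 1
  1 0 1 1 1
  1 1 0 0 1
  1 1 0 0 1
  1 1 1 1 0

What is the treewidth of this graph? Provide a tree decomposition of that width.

Every bag has size at most 4, so the width is 4 − 1 = 3 and tw(G) ≤ 3. Conversely, {a, b, d, e} is a clique of size 4, and the vertices of any clique must share a bag in every tree decomposition; so some bag has ≥ 4 vertices and tw(G) ≥ 3. Hence tw(G) = 3 exactly.

Treewidth 3.
One such decomposition:
Bags: B1 = {a, b, d, e}  B2 = {a, b, c, e}
Tree: B1–B2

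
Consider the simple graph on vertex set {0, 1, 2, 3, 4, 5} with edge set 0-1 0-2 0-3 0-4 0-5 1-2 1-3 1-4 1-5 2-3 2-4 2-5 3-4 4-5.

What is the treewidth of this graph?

4

A width-4 tree decomposition is:
Bags: B1 = {0, 1, 2, 3, 4}  B2 = {0, 1, 2, 4, 5}
Tree: B1–B2
Every bag has size at most 5, so the width is 5 − 1 = 4 and tw(G) ≤ 4. Conversely, {0, 1, 2, 3, 4} is a clique of size 5, and the vertices of any clique must share a bag in every tree decomposition; so some bag has ≥ 5 vertices and tw(G) ≥ 4. Therefore the treewidth is 4.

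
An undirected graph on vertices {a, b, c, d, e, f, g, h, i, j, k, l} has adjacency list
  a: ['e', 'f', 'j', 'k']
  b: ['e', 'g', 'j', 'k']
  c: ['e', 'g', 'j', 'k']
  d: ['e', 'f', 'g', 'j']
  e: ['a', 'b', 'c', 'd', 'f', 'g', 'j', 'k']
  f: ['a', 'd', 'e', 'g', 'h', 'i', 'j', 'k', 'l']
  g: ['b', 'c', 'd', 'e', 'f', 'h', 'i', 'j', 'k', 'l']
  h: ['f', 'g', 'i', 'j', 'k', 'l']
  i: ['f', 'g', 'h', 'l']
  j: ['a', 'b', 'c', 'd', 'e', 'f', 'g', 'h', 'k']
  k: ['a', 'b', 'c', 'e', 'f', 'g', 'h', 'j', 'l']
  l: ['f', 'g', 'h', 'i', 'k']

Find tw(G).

A width-4 tree decomposition is:
Bags: B1 = {a, e, f, j, k}  B2 = {e, f, g, j, k}  B3 = {f, g, h, j, k}  B4 = {c, e, g, j, k}  B5 = {f, g, h, k, l}  B6 = {d, e, f, g, j}  B7 = {b, e, g, j, k}  B8 = {f, g, h, i, l}
Tree: B1–B2, B2–B3, B2–B4, B3–B5, B2–B6, B2–B7, B5–B8
Each bag holds 5 vertices, so the decomposition has width 4, which upper-bounds the treewidth. On the other hand G contains the 5-clique {c, e, g, j, k}. A clique must lie in a single bag of any decomposition, so no decomposition can have width below 4. Therefore the treewidth is 4.

4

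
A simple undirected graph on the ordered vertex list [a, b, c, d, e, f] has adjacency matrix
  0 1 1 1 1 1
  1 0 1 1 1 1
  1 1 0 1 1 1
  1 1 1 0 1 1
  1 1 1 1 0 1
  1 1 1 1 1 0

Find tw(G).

5

A width-5 tree decomposition is:
Bags: B1 = {a, b, c, d, e, f}
Tree: (single bag)
A single bag containing all 6 vertices is trivially a valid decomposition of width 5. Conversely, {a, b, c, d, e, f} is a clique of size 6, and the vertices of any clique must share a bag in every tree decomposition; so some bag has ≥ 6 vertices and tw(G) ≥ 5. Hence tw(G) = 5 exactly.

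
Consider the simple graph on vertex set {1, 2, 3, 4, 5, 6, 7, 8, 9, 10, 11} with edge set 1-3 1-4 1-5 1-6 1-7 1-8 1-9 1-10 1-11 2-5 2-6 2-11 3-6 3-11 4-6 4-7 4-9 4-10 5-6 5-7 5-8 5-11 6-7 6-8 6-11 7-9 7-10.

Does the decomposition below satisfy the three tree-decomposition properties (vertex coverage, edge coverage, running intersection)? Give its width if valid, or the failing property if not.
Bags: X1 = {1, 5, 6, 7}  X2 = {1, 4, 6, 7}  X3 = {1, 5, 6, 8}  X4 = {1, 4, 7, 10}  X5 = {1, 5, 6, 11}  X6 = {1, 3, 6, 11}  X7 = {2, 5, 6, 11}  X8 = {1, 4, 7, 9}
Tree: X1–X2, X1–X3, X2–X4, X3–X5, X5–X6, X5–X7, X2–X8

Vertex coverage: the bags together contain {1, 2, 3, 4, 5, 6, 7, 8, 9, 10, 11}, the full vertex set. Edge coverage: each edge of G has both endpoints in at least one bag. Running intersection: for every vertex, the bags containing it form a connected subtree. All three properties hold, so this is a valid tree decomposition of width max|bag| − 1 = 3, and hence tw(G) ≤ 3.

Yes; width 3.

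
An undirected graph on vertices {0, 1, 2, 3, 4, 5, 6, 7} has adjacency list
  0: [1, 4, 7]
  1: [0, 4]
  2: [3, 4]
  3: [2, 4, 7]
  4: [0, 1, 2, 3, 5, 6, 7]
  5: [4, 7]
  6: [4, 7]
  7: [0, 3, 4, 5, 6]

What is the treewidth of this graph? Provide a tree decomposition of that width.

Treewidth 2.
One optimal decomposition is:
Bags: B1 = {0, 4, 7}  B2 = {4, 6, 7}  B3 = {4, 5, 7}  B4 = {0, 1, 4}  B5 = {3, 4, 7}  B6 = {2, 3, 4}
Tree: B1–B2, B2–B3, B1–B4, B2–B5, B5–B6

Every bag has size at most 3, so the width is 3 − 1 = 2 and tw(G) ≤ 2. Conversely, {0, 1, 4} is a clique of size 3, and the vertices of any clique must share a bag in every tree decomposition; so some bag has ≥ 3 vertices and tw(G) ≥ 2. Therefore the treewidth is 2.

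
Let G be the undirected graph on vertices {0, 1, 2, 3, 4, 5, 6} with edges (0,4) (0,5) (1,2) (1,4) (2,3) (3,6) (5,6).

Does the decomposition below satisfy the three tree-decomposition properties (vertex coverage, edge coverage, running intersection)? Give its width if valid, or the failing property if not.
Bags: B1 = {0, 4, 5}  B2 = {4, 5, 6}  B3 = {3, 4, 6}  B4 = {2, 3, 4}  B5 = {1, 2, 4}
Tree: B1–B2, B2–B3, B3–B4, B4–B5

Vertex coverage: the bags together contain {0, 1, 2, 3, 4, 5, 6}, the full vertex set. Edge coverage: each edge of G has both endpoints in at least one bag. Running intersection: for every vertex, the bags containing it form a connected subtree. All three properties hold, so this is a valid tree decomposition of width max|bag| − 1 = 2, and hence tw(G) ≤ 2.

Yes; width 2.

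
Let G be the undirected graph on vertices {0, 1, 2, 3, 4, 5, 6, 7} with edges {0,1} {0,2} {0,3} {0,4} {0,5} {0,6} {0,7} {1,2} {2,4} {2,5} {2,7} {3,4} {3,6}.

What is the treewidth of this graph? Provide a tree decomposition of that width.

Every bag has size at most 3, so the width is 3 − 1 = 2 and tw(G) ≤ 2. For the lower bound, the 3 vertices {0, 1, 2} are pairwise adjacent, and any tree decomposition puts a clique entirely inside one bag — forcing width ≥ 2. Combining the bounds, tw(G) = 2.

Treewidth 2.
One such decomposition:
Bags: B1 = {0, 3, 4}  B2 = {0, 3, 6}  B3 = {0, 2, 4}  B4 = {0, 1, 2}  B5 = {0, 2, 5}  B6 = {0, 2, 7}
Tree: B1–B2, B1–B3, B3–B4, B4–B5, B4–B6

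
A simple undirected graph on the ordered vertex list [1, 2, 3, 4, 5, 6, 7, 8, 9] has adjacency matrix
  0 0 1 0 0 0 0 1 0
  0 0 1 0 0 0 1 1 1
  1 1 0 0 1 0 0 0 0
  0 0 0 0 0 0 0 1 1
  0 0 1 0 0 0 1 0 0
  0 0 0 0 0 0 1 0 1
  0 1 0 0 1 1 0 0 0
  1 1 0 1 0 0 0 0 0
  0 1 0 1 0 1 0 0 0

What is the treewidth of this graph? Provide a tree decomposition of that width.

Every bag has size at most 4, so the width is 4 − 1 = 3 and tw(G) ≤ 3. For the lower bound: the 4 vertex sets {4,6,9}, {7}, {2}, {1,3,5,8} are disjoint, each induces a connected subgraph, and every pair is joined by at least one edge of G. Contracting each set to a single vertex therefore yields K_{4} as a minor, and since treewidth is minor-monotone, tw(G) ≥ tw(K_{4}) = 3. The upper and lower bounds meet at 3, so that is the treewidth.

Treewidth 3.
Bags: B1 = {4, 6, 7, 9}  B2 = {2, 4, 7, 9}  B3 = {2, 4, 7, 8}  B4 = {2, 5, 7, 8}  B5 = {2, 3, 5, 8}  B6 = {1, 3, 5, 8}
Tree: B1–B2, B2–B3, B3–B4, B4–B5, B5–B6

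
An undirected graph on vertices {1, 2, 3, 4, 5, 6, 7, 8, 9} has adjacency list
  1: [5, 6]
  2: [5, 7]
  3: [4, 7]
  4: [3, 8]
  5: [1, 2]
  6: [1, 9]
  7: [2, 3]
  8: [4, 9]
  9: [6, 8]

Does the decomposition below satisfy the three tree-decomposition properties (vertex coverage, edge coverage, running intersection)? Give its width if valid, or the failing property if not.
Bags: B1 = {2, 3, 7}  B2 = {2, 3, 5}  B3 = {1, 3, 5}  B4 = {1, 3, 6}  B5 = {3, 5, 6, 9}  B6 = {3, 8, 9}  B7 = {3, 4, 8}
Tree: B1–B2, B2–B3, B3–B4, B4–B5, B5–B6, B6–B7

A tree decomposition must satisfy three properties: every vertex lies in some bag; for every edge, both endpoints lie together in some bag; and for every vertex, the bags containing it form a connected subtree. Here bags containing vertex 5 are not connected in the tree, so the decomposition is invalid.

No — bags containing vertex 5 are not connected in the tree.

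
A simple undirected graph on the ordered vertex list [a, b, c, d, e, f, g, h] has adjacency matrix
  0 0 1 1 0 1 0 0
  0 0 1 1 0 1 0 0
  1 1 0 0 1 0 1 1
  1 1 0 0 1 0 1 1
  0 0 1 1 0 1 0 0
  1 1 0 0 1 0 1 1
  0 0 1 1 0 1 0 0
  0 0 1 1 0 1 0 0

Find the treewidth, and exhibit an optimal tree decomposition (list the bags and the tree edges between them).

Every bag has size at most 4, so the width is 4 − 1 = 3 and tw(G) ≤ 3. For the lower bound: the 4 vertex sets {b,f}, {d,h}, {c}, {g} are disjoint, each induces a connected subgraph, and every pair is joined by at least one edge of G. Contracting each set to a single vertex therefore yields K_{4} as a minor, and since treewidth is minor-monotone, tw(G) ≥ tw(K_{4}) = 3. Therefore the treewidth is 3.

Treewidth 3.
Bags: B1 = {b, c, d, f}  B2 = {c, d, f, h}  B3 = {c, d, f, g}  B4 = {c, d, e, f}  B5 = {a, c, d, f}
Tree: B1–B2, B2–B3, B3–B4, B4–B5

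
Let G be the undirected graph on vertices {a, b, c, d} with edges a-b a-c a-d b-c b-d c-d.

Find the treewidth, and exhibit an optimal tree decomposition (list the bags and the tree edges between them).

Treewidth 3.
Bags: B1 = {a, b, c, d}
Tree: (single bag)

With just one bag of size 4, the width is 4 − 1 = 3, so tw(G) ≤ 3. On the other hand G contains the 4-clique {a, b, c, d}. A clique must lie in a single bag of any decomposition, so no decomposition can have width below 3. Hence tw(G) = 3 exactly.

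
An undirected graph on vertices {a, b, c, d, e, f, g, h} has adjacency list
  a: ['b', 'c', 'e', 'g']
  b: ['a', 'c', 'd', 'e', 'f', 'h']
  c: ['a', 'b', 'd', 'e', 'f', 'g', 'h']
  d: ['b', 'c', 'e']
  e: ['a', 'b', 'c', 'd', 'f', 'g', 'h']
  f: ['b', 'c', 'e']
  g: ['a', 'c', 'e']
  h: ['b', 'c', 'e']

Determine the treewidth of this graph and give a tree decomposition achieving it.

Treewidth 3.
One such decomposition:
Bags: B1 = {b, c, d, e}  B2 = {a, b, c, e}  B3 = {b, c, e, f}  B4 = {b, c, e, h}  B5 = {a, c, e, g}
Tree: B1–B2, B1–B3, B3–B4, B2–B5

Every bag has size at most 4, so the width is 4 − 1 = 3 and tw(G) ≤ 3. On the other hand G contains the 4-clique {a, c, e, g}. A clique must lie in a single bag of any decomposition, so no decomposition can have width below 3. Combining the bounds, tw(G) = 3.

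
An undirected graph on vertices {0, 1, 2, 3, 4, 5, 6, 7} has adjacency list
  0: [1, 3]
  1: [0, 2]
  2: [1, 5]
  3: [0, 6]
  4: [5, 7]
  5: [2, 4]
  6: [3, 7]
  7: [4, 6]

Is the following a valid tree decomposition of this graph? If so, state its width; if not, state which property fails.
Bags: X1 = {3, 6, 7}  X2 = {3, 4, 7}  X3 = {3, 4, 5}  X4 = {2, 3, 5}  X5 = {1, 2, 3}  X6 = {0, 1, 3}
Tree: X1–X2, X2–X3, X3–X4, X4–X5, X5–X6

Every vertex of G appears in some bag (union = {0, 1, 2, 3, 4, 5, 6, 7}); every edge is covered by a bag; and for each vertex v the set of bags containing v is connected in the bag tree. The decomposition is therefore valid. The largest bag has 3 vertices, so the width is 2.

Yes; width 2.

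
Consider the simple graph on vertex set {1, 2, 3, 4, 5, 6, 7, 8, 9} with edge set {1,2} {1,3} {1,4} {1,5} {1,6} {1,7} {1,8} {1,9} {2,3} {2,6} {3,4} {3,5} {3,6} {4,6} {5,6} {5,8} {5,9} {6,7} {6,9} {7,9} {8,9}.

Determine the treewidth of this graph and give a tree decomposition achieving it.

Treewidth 3.
One optimal decomposition is:
Bags: B1 = {1, 3, 5, 6}  B2 = {1, 5, 6, 9}  B3 = {1, 5, 8, 9}  B4 = {1, 2, 3, 6}  B5 = {1, 3, 4, 6}  B6 = {1, 6, 7, 9}
Tree: B1–B2, B2–B3, B1–B4, B4–B5, B2–B6

Every bag has size at most 4, so the width is 4 − 1 = 3 and tw(G) ≤ 3. Conversely, {1, 5, 8, 9} is a clique of size 4, and the vertices of any clique must share a bag in every tree decomposition; so some bag has ≥ 4 vertices and tw(G) ≥ 3. Hence tw(G) = 3 exactly.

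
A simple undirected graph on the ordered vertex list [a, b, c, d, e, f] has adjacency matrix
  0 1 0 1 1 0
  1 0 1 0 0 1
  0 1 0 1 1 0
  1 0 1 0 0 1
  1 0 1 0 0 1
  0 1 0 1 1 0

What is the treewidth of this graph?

A width-3 tree decomposition is:
Bags: B1 = {b, d, e, f}  B2 = {a, b, d, e}  B3 = {b, c, d, e}
Tree: B1–B2, B2–B3
Each bag holds 4 vertices, so the decomposition has width 3, which upper-bounds the treewidth. For the lower bound: the 4 vertex sets {d,f}, {a,e}, {b}, {c} are disjoint, each induces a connected subgraph, and every pair is joined by at least one edge of G. Contracting each set to a single vertex therefore yields K_{4} as a minor, and since treewidth is minor-monotone, tw(G) ≥ tw(K_{4}) = 3. Therefore the treewidth is 3.

3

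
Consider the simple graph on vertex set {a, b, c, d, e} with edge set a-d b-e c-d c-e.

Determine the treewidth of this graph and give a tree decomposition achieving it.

Treewidth 1.
Bags: B1 = {a, d}  B2 = {c, d}  B3 = {c, e}  B4 = {b, e}
Tree: B1–B2, B2–B3, B3–B4

Every bag has size at most 2, so the width is 2 − 1 = 1 and tw(G) ≤ 1. Since G has at least one edge (e.g. a–d), it is not an edgeless graph, so tw(G) ≥ 1. Combining the bounds, tw(G) = 1.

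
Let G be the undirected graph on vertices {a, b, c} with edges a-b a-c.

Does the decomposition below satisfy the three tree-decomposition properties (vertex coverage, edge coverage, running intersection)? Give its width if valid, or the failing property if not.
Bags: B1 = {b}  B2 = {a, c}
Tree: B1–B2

A tree decomposition must satisfy three properties: every vertex lies in some bag; for every edge, both endpoints lie together in some bag; and for every vertex, the bags containing it form a connected subtree. Here edge (a,b) lies in no bag, so the decomposition is invalid.

No — edge (a,b) lies in no bag.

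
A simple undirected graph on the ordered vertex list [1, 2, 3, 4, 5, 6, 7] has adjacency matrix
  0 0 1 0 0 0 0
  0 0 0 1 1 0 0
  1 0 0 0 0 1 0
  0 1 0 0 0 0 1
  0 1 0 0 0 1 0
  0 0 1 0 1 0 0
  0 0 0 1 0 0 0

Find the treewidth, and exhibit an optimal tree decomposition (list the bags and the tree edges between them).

Each bag holds 2 vertices, so the decomposition has width 1, which upper-bounds the treewidth. Any graph with an edge has treewidth ≥ 1, and G has the edge 1–3. Hence tw(G) = 1 exactly.

Treewidth 1.
One such decomposition:
Bags: B1 = {1, 3}  B2 = {3, 6}  B3 = {5, 6}  B4 = {2, 5}  B5 = {2, 4}  B6 = {4, 7}
Tree: B1–B2, B2–B3, B3–B4, B4–B5, B5–B6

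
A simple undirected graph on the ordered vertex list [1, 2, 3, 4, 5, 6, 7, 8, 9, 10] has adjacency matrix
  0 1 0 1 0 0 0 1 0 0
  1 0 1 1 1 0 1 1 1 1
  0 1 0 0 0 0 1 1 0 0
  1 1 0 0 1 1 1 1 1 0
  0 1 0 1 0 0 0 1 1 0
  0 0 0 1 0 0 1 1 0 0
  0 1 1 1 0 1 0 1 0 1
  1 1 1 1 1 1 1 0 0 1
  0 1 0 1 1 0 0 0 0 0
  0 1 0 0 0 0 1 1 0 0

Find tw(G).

A width-3 tree decomposition is:
Bags: B1 = {1, 2, 4, 8}  B2 = {2, 4, 7, 8}  B3 = {2, 4, 5, 8}  B4 = {4, 6, 7, 8}  B5 = {2, 7, 8, 10}  B6 = {2, 4, 5, 9}  B7 = {2, 3, 7, 8}
Tree: B1–B2, B2–B3, B2–B4, B2–B5, B3–B6, B5–B7
The largest bag has 4 vertices, giving width 3; this decomposition certifies tw(G) ≤ 3. Conversely, {2, 7, 8, 10} is a clique of size 4, and the vertices of any clique must share a bag in every tree decomposition; so some bag has ≥ 4 vertices and tw(G) ≥ 3. The upper and lower bounds meet at 3, so that is the treewidth.

3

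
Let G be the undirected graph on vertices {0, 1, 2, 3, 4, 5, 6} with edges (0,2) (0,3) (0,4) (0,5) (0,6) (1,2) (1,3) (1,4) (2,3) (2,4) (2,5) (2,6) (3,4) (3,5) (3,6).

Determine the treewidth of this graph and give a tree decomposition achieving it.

The largest bag has 4 vertices, giving width 3; this decomposition certifies tw(G) ≤ 3. On the other hand G contains the 4-clique {0, 2, 3, 4}. A clique must lie in a single bag of any decomposition, so no decomposition can have width below 3. The upper and lower bounds meet at 3, so that is the treewidth.

Treewidth 3.
One such decomposition:
Bags: B1 = {0, 2, 3, 6}  B2 = {0, 2, 3, 5}  B3 = {0, 2, 3, 4}  B4 = {1, 2, 3, 4}
Tree: B1–B2, B2–B3, B3–B4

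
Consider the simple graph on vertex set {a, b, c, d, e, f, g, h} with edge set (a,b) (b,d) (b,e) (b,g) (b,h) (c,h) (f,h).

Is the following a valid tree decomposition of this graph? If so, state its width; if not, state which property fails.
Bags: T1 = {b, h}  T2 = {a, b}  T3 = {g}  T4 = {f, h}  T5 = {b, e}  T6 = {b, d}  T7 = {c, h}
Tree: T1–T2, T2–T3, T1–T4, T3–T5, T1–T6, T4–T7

A tree decomposition must satisfy three properties: every vertex lies in some bag; for every edge, both endpoints lie together in some bag; and for every vertex, the bags containing it form a connected subtree. Here edge (b,g) lies in no bag, so the decomposition is invalid.

No — edge (b,g) lies in no bag.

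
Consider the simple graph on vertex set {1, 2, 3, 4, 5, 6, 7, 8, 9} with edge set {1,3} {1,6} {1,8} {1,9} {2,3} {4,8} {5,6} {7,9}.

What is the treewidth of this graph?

A width-1 tree decomposition is:
Bags: B1 = {1, 8}  B2 = {1, 9}  B3 = {1, 3}  B4 = {7, 9}  B5 = {2, 3}  B6 = {1, 6}  B7 = {5, 6}  B8 = {4, 8}
Tree: B1–B2, B1–B3, B2–B4, B3–B5, B1–B6, B6–B7, B1–B8
Every bag has size at most 2, so the width is 2 − 1 = 1 and tw(G) ≤ 1. Since G has at least one edge (e.g. 1–8), it is not an edgeless graph, so tw(G) ≥ 1. Combining the bounds, tw(G) = 1.

1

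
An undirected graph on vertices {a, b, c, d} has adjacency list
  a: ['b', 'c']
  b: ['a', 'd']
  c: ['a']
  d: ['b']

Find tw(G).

A width-1 tree decomposition is:
Bags: B1 = {a, c}  B2 = {a, b}  B3 = {b, d}
Tree: B1–B2, B2–B3
Each bag holds 2 vertices, so the decomposition has width 1, which upper-bounds the treewidth. Any graph with an edge has treewidth ≥ 1, and G has the edge c–a. Therefore the treewidth is 1.

1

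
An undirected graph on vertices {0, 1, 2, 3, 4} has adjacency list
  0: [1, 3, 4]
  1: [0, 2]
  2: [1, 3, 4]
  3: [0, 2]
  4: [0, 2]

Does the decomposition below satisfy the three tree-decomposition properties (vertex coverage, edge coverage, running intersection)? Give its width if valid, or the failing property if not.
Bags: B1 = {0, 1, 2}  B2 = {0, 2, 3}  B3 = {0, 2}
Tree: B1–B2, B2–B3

A tree decomposition must satisfy three properties: every vertex lies in some bag; for every edge, both endpoints lie together in some bag; and for every vertex, the bags containing it form a connected subtree. Here vertex 4 appears in no bag, so the decomposition is invalid.

No — vertex 4 appears in no bag.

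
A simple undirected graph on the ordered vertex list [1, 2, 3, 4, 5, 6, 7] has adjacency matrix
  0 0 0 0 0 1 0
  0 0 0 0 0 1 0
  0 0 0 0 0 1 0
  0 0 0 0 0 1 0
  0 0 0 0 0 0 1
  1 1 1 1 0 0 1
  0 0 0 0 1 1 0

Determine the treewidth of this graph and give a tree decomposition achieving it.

Treewidth 1.
One optimal decomposition is:
Bags: B1 = {6, 7}  B2 = {4, 6}  B3 = {5, 7}  B4 = {1, 6}  B5 = {3, 6}  B6 = {2, 6}
Tree: B1–B2, B1–B3, B2–B4, B2–B5, B1–B6

The largest bag has 2 vertices, giving width 1; this decomposition certifies tw(G) ≤ 1. G has an edge, so its treewidth is at least 1. Hence tw(G) = 1 exactly.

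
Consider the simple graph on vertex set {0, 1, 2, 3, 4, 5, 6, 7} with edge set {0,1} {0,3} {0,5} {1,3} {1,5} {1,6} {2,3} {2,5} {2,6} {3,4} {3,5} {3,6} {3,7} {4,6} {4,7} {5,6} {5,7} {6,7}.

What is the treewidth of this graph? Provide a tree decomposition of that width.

Treewidth 3.
One optimal decomposition is:
Bags: B1 = {2, 3, 5, 6}  B2 = {3, 5, 6, 7}  B3 = {1, 3, 5, 6}  B4 = {3, 4, 6, 7}  B5 = {0, 1, 3, 5}
Tree: B1–B2, B2–B3, B2–B4, B3–B5

The largest bag has 4 vertices, giving width 3; this decomposition certifies tw(G) ≤ 3. Conversely, {3, 4, 6, 7} is a clique of size 4, and the vertices of any clique must share a bag in every tree decomposition; so some bag has ≥ 4 vertices and tw(G) ≥ 3. Therefore the treewidth is 3.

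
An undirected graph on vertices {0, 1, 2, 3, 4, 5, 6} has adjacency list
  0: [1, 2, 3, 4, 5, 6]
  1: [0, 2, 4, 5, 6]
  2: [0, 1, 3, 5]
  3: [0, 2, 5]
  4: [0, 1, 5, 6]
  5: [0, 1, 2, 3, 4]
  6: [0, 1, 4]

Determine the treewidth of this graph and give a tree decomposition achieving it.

The largest bag has 4 vertices, giving width 3; this decomposition certifies tw(G) ≤ 3. On the other hand G contains the 4-clique {0, 1, 2, 5}. A clique must lie in a single bag of any decomposition, so no decomposition can have width below 3. Hence tw(G) = 3 exactly.

Treewidth 3.
Bags: B1 = {0, 1, 4, 5}  B2 = {0, 1, 2, 5}  B3 = {0, 2, 3, 5}  B4 = {0, 1, 4, 6}
Tree: B1–B2, B2–B3, B1–B4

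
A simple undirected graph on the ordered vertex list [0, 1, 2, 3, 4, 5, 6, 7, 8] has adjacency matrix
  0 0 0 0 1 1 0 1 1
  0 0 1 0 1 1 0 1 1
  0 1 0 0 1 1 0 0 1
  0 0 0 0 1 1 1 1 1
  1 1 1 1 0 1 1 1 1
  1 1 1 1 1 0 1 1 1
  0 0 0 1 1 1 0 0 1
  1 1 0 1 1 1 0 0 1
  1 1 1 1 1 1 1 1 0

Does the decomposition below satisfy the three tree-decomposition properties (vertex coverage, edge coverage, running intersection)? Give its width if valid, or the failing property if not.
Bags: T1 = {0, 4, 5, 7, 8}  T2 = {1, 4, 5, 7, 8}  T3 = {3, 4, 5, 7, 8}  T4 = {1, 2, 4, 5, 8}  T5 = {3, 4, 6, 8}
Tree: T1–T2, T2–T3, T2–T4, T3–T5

No — edge (5,6) lies in no bag.

A tree decomposition must satisfy three properties: every vertex lies in some bag; for every edge, both endpoints lie together in some bag; and for every vertex, the bags containing it form a connected subtree. Here edge (5,6) lies in no bag, so the decomposition is invalid.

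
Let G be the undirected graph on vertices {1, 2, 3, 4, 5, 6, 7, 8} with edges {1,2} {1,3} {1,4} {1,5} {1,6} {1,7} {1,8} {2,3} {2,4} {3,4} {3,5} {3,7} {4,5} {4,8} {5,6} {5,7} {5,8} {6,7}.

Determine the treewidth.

A width-3 tree decomposition is:
Bags: B1 = {1, 3, 5, 7}  B2 = {1, 3, 4, 5}  B3 = {1, 4, 5, 8}  B4 = {1, 5, 6, 7}  B5 = {1, 2, 3, 4}
Tree: B1–B2, B2–B3, B1–B4, B2–B5
The largest bag has 4 vertices, giving width 3; this decomposition certifies tw(G) ≤ 3. For the lower bound, the 4 vertices {1, 2, 3, 4} are pairwise adjacent, and any tree decomposition puts a clique entirely inside one bag — forcing width ≥ 3. Combining the bounds, tw(G) = 3.

3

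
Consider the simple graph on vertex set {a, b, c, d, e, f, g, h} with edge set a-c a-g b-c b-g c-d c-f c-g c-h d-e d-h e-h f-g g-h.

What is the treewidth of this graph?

A width-2 tree decomposition is:
Bags: B1 = {b, c, g}  B2 = {c, f, g}  B3 = {c, g, h}  B4 = {c, d, h}  B5 = {a, c, g}  B6 = {d, e, h}
Tree: B1–B2, B1–B3, B3–B4, B2–B5, B4–B6
The largest bag has 3 vertices, giving width 2; this decomposition certifies tw(G) ≤ 2. On the other hand G contains the 3-clique {d, e, h}. A clique must lie in a single bag of any decomposition, so no decomposition can have width below 2. Hence tw(G) = 2 exactly.

2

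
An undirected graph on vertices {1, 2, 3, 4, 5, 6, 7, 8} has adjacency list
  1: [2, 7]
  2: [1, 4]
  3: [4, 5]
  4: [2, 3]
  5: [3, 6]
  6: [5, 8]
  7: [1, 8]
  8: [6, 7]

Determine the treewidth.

A width-2 tree decomposition is:
Bags: B1 = {6, 7, 8}  B2 = {5, 6, 7}  B3 = {3, 5, 7}  B4 = {3, 4, 7}  B5 = {2, 4, 7}  B6 = {1, 2, 7}
Tree: B1–B2, B2–B3, B3–B4, B4–B5, B5–B6
Every bag has size at most 3, so the width is 3 − 1 = 2 and tw(G) ≤ 2. The edges 7–8–6–5–3–4–2–1–7 form a cycle, so G is not a tree and its treewidth is at least 2. Hence tw(G) = 2 exactly.

2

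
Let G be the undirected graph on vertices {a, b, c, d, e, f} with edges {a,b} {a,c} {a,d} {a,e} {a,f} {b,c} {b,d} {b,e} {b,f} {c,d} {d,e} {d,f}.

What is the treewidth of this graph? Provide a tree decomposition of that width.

Treewidth 3.
Bags: B1 = {a, b, d, e}  B2 = {a, b, d, f}  B3 = {a, b, c, d}
Tree: B1–B2, B2–B3

Each bag holds 4 vertices, so the decomposition has width 3, which upper-bounds the treewidth. For the lower bound, the 4 vertices {a, b, d, e} are pairwise adjacent, and any tree decomposition puts a clique entirely inside one bag — forcing width ≥ 3. The upper and lower bounds meet at 3, so that is the treewidth.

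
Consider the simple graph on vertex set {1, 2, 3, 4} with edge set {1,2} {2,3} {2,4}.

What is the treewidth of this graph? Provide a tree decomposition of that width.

Treewidth 1.
Bags: B1 = {1, 2}  B2 = {2, 4}  B3 = {2, 3}
Tree: B1–B2, B2–B3

Every bag has size at most 2, so the width is 2 − 1 = 1 and tw(G) ≤ 1. Since G has at least one edge (e.g. 1–2), it is not an edgeless graph, so tw(G) ≥ 1. The upper and lower bounds meet at 1, so that is the treewidth.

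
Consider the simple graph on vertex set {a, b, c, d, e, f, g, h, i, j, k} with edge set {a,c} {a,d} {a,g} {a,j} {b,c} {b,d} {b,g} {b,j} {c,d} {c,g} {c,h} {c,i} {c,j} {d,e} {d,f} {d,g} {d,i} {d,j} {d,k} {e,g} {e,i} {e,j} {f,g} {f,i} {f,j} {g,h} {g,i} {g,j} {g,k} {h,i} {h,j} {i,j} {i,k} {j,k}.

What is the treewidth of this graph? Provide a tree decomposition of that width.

Treewidth 4.
One optimal decomposition is:
Bags: B1 = {c, d, g, i, j}  B2 = {d, g, i, j, k}  B3 = {d, e, g, i, j}  B4 = {b, c, d, g, j}  B5 = {c, g, h, i, j}  B6 = {a, c, d, g, j}  B7 = {d, f, g, i, j}
Tree: B1–B2, B2–B3, B1–B4, B1–B5, B4–B6, B2–B7

The largest bag has 5 vertices, giving width 4; this decomposition certifies tw(G) ≤ 4. On the other hand G contains the 5-clique {a, c, d, g, j}. A clique must lie in a single bag of any decomposition, so no decomposition can have width below 4. Therefore the treewidth is 4.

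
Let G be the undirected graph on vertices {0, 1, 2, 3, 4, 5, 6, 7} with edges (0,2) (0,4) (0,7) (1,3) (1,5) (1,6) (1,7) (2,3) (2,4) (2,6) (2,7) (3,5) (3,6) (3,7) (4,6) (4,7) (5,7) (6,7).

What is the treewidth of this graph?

A width-3 tree decomposition is:
Bags: B1 = {0, 2, 4, 7}  B2 = {2, 4, 6, 7}  B3 = {2, 3, 6, 7}  B4 = {1, 3, 6, 7}  B5 = {1, 3, 5, 7}
Tree: B1–B2, B2–B3, B3–B4, B4–B5
The largest bag has 4 vertices, giving width 3; this decomposition certifies tw(G) ≤ 3. On the other hand G contains the 4-clique {1, 3, 5, 7}. A clique must lie in a single bag of any decomposition, so no decomposition can have width below 3. Combining the bounds, tw(G) = 3.

3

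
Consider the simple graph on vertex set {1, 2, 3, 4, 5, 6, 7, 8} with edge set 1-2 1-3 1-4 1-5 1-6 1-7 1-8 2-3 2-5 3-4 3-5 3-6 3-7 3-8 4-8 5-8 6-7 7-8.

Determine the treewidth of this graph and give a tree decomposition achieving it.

Treewidth 3.
One such decomposition:
Bags: B1 = {1, 3, 7, 8}  B2 = {1, 3, 4, 8}  B3 = {1, 3, 6, 7}  B4 = {1, 3, 5, 8}  B5 = {1, 2, 3, 5}
Tree: B1–B2, B1–B3, B1–B4, B4–B5

The largest bag has 4 vertices, giving width 3; this decomposition certifies tw(G) ≤ 3. On the other hand G contains the 4-clique {1, 3, 4, 8}. A clique must lie in a single bag of any decomposition, so no decomposition can have width below 3. Therefore the treewidth is 3.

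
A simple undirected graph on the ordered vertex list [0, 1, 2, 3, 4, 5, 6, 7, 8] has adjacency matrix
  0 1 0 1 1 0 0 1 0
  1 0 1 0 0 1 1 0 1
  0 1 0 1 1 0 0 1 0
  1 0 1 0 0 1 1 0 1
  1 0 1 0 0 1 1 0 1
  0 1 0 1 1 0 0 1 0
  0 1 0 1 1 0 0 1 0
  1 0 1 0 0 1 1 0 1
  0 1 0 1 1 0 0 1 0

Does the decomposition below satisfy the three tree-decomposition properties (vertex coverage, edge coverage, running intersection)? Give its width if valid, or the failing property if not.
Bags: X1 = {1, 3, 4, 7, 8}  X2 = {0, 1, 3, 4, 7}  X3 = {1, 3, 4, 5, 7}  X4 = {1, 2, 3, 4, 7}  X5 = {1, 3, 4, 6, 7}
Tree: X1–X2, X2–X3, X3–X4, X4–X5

Every vertex of G appears in some bag (union = {0, 1, 2, 3, 4, 5, 6, 7, 8}); every edge is covered by a bag; and for each vertex v the set of bags containing v is connected in the bag tree. The decomposition is therefore valid. The largest bag has 5 vertices, so the width is 4.

Yes; width 4.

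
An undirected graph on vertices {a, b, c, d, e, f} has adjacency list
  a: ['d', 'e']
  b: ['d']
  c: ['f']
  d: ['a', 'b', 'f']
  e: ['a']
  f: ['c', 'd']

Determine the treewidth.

1

A width-1 tree decomposition is:
Bags: B1 = {a, d}  B2 = {d, f}  B3 = {a, e}  B4 = {c, f}  B5 = {b, d}
Tree: B1–B2, B1–B3, B2–B4, B1–B5
The largest bag has 2 vertices, giving width 1; this decomposition certifies tw(G) ≤ 1. G has an edge, so its treewidth is at least 1. Hence tw(G) = 1 exactly.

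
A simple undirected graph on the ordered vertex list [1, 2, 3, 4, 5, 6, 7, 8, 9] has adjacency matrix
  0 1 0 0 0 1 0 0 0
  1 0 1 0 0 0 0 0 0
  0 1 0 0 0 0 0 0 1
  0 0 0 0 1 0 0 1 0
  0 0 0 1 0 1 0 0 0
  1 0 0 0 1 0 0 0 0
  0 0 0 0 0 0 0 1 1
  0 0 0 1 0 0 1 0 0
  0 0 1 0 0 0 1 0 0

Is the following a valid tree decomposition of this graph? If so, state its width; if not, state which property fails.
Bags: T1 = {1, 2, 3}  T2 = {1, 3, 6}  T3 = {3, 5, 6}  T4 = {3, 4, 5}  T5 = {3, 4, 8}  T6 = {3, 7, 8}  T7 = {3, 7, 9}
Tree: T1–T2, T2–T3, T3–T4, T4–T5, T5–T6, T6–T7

Checking the three conditions: (i) the bags cover all of {1, 2, 3, 4, 5, 6, 7, 8, 9}; (ii) for each edge, some bag contains both endpoints; (iii) the bags containing any fixed vertex form a subtree. All hold, so the decomposition is valid with width 3 − 1 = 2.

Yes; width 2.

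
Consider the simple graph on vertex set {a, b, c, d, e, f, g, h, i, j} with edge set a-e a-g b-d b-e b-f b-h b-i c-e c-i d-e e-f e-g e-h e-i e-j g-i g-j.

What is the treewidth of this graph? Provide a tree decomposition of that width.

Each bag holds 3 vertices, so the decomposition has width 2, which upper-bounds the treewidth. Conversely, {e, g, j} is a clique of size 3, and the vertices of any clique must share a bag in every tree decomposition; so some bag has ≥ 3 vertices and tw(G) ≥ 2. Combining the bounds, tw(G) = 2.

Treewidth 2.
Bags: B1 = {b, d, e}  B2 = {b, e, i}  B3 = {e, g, i}  B4 = {e, g, j}  B5 = {b, e, h}  B6 = {b, e, f}  B7 = {c, e, i}  B8 = {a, e, g}
Tree: B1–B2, B2–B3, B3–B4, B1–B5, B2–B6, B2–B7, B3–B8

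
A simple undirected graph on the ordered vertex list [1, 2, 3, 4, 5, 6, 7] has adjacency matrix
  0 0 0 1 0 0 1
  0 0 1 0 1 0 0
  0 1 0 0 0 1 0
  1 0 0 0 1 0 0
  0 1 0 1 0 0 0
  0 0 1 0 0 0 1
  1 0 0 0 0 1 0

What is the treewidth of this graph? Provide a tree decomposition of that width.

Treewidth 2.
One such decomposition:
Bags: B1 = {1, 4, 7}  B2 = {4, 6, 7}  B3 = {3, 4, 6}  B4 = {2, 3, 4}  B5 = {2, 4, 5}
Tree: B1–B2, B2–B3, B3–B4, B4–B5

Each bag holds 3 vertices, so the decomposition has width 2, which upper-bounds the treewidth. The edges 4–1–7–6–3–2–5–4 form a cycle, so G is not a tree and its treewidth is at least 2. The upper and lower bounds meet at 2, so that is the treewidth.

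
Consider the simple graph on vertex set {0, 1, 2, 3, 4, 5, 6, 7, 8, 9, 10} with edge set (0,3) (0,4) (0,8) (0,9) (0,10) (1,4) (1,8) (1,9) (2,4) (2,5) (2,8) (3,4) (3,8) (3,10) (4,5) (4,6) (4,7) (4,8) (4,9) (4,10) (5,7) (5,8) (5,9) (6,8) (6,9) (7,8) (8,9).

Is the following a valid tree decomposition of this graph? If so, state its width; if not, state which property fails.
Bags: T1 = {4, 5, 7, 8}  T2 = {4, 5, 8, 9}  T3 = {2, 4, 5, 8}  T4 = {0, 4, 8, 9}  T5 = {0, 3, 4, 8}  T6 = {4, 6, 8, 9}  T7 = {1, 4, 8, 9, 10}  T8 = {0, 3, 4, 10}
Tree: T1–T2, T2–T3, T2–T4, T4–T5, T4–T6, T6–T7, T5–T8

A tree decomposition must satisfy three properties: every vertex lies in some bag; for every edge, both endpoints lie together in some bag; and for every vertex, the bags containing it form a connected subtree. Here bags containing vertex 10 are not connected in the tree, so the decomposition is invalid.

No — bags containing vertex 10 are not connected in the tree.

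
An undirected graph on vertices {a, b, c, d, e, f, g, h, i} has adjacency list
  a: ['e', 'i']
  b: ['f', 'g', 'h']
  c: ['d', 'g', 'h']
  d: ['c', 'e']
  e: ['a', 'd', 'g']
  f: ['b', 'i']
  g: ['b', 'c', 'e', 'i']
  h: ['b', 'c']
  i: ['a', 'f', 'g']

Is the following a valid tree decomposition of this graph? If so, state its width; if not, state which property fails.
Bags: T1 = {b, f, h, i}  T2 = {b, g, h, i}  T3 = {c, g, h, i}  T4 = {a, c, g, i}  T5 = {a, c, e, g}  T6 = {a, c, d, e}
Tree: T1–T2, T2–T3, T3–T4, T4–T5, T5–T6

Yes; width 3.

Every vertex of G appears in some bag (union = {a, b, c, d, e, f, g, h, i}); every edge is covered by a bag; and for each vertex v the set of bags containing v is connected in the bag tree. The decomposition is therefore valid. The largest bag has 4 vertices, so the width is 3.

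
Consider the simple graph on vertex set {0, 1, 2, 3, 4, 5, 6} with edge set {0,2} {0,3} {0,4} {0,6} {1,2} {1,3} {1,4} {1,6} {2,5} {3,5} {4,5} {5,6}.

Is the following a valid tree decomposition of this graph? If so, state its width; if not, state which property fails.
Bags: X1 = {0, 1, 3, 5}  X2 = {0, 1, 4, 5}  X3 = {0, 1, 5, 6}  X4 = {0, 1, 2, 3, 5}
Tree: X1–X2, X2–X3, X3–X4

A tree decomposition must satisfy three properties: every vertex lies in some bag; for every edge, both endpoints lie together in some bag; and for every vertex, the bags containing it form a connected subtree. Here bags containing vertex 3 are not connected in the tree, so the decomposition is invalid.

No — bags containing vertex 3 are not connected in the tree.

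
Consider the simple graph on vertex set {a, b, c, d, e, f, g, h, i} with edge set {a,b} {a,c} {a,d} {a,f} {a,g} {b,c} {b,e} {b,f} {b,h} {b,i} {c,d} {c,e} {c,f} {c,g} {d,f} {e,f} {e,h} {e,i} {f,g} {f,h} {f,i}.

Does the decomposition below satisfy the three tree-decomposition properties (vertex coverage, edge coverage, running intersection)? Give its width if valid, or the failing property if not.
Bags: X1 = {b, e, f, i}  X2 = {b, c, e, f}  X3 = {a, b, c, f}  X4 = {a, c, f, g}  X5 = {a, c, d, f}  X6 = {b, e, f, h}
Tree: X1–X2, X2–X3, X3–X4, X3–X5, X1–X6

Every vertex of G appears in some bag (union = {a, b, c, d, e, f, g, h, i}); every edge is covered by a bag; and for each vertex v the set of bags containing v is connected in the bag tree. The decomposition is therefore valid. The largest bag has 4 vertices, so the width is 3.

Yes; width 3.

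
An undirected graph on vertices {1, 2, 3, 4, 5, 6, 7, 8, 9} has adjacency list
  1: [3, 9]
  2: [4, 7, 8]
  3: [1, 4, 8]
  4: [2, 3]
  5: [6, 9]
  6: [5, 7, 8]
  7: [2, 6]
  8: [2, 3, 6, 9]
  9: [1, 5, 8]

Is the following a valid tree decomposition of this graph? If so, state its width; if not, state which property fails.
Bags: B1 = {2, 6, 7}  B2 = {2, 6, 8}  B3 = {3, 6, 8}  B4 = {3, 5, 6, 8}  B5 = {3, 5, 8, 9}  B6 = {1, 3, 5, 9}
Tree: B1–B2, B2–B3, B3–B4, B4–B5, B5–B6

A tree decomposition must satisfy three properties: every vertex lies in some bag; for every edge, both endpoints lie together in some bag; and for every vertex, the bags containing it form a connected subtree. Here vertex 4 appears in no bag, so the decomposition is invalid.

No — vertex 4 appears in no bag.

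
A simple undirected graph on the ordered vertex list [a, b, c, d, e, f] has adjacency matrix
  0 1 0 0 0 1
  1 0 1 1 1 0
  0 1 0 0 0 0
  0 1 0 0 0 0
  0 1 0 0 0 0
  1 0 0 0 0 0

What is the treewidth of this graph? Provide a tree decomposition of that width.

Treewidth 1.
One such decomposition:
Bags: B1 = {a, b}  B2 = {b, e}  B3 = {b, c}  B4 = {b, d}  B5 = {a, f}
Tree: B1–B2, B1–B3, B3–B4, B1–B5

The largest bag has 2 vertices, giving width 1; this decomposition certifies tw(G) ≤ 1. Any graph with an edge has treewidth ≥ 1, and G has the edge a–b. Hence tw(G) = 1 exactly.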